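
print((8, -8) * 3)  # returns (8, -8, 8, -8, 8, -8)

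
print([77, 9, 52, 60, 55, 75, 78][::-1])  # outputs [78, 75, 55, 60, 52, 9, 77]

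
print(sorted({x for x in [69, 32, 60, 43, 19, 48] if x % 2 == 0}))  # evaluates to [32, 48, 60]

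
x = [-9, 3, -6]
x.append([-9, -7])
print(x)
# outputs [-9, 3, -6, [-9, -7]]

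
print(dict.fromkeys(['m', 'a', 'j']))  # {'m': None, 'a': None, 'j': None}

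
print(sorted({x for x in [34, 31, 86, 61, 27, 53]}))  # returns [27, 31, 34, 53, 61, 86]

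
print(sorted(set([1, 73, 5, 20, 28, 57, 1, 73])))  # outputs [1, 5, 20, 28, 57, 73]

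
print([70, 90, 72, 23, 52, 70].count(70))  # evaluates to 2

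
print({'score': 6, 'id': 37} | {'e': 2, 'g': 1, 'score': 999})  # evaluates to {'score': 999, 'id': 37, 'e': 2, 'g': 1}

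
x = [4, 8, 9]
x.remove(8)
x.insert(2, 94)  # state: [4, 9, 94]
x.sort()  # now [4, 9, 94]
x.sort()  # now [4, 9, 94]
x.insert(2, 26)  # [4, 9, 26, 94]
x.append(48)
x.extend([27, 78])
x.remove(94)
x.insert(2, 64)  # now [4, 9, 64, 26, 48, 27, 78]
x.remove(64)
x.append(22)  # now [4, 9, 26, 48, 27, 78, 22]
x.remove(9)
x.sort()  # [4, 22, 26, 27, 48, 78]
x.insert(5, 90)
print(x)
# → [4, 22, 26, 27, 48, 90, 78]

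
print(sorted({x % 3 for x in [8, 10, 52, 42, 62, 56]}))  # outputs [0, 1, 2]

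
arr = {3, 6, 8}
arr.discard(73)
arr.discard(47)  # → {3, 6, 8}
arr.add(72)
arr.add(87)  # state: {3, 6, 8, 72, 87}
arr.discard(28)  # {3, 6, 8, 72, 87}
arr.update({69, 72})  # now {3, 6, 8, 69, 72, 87}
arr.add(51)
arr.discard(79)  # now {3, 6, 8, 51, 69, 72, 87}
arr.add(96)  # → {3, 6, 8, 51, 69, 72, 87, 96}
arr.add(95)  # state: {3, 6, 8, 51, 69, 72, 87, 95, 96}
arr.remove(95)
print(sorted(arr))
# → [3, 6, 8, 51, 69, 72, 87, 96]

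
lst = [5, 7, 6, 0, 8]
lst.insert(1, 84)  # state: [5, 84, 7, 6, 0, 8]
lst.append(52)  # [5, 84, 7, 6, 0, 8, 52]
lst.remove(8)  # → [5, 84, 7, 6, 0, 52]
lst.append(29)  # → [5, 84, 7, 6, 0, 52, 29]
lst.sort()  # [0, 5, 6, 7, 29, 52, 84]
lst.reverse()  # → [84, 52, 29, 7, 6, 5, 0]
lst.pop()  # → 0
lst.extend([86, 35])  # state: [84, 52, 29, 7, 6, 5, 86, 35]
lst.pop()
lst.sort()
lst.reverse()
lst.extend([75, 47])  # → [86, 84, 52, 29, 7, 6, 5, 75, 47]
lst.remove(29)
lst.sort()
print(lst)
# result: [5, 6, 7, 47, 52, 75, 84, 86]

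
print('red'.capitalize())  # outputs Red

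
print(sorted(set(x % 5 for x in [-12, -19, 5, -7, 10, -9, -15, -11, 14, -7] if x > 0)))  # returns [0, 4]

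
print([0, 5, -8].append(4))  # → None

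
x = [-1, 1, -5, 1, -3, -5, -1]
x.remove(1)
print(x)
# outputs [-1, -5, 1, -3, -5, -1]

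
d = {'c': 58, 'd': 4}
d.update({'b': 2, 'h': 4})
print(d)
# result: {'c': 58, 'd': 4, 'b': 2, 'h': 4}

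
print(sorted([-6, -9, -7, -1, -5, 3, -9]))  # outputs [-9, -9, -7, -6, -5, -1, 3]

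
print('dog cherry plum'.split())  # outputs ['dog', 'cherry', 'plum']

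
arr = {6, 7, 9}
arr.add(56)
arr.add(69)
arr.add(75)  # {6, 7, 9, 56, 69, 75}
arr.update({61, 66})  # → {6, 7, 9, 56, 61, 66, 69, 75}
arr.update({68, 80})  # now {6, 7, 9, 56, 61, 66, 68, 69, 75, 80}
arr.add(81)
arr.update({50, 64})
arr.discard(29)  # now {6, 7, 9, 50, 56, 61, 64, 66, 68, 69, 75, 80, 81}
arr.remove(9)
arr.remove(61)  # {6, 7, 50, 56, 64, 66, 68, 69, 75, 80, 81}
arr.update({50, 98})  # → {6, 7, 50, 56, 64, 66, 68, 69, 75, 80, 81, 98}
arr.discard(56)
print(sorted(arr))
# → [6, 7, 50, 64, 66, 68, 69, 75, 80, 81, 98]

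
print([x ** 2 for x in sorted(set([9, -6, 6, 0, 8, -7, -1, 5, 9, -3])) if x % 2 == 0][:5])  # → [36, 0, 36, 64]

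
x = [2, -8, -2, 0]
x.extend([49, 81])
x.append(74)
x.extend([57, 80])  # [2, -8, -2, 0, 49, 81, 74, 57, 80]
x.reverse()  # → [80, 57, 74, 81, 49, 0, -2, -8, 2]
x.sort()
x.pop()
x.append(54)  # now [-8, -2, 0, 2, 49, 57, 74, 80, 54]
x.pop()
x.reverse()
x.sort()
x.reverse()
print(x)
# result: [80, 74, 57, 49, 2, 0, -2, -8]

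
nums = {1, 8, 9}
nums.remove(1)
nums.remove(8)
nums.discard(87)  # {9}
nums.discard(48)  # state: {9}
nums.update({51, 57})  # {9, 51, 57}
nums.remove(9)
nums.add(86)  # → {51, 57, 86}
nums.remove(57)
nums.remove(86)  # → {51}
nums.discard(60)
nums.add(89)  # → {51, 89}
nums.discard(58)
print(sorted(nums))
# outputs [51, 89]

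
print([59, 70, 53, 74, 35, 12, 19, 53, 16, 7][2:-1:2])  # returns [53, 35, 19, 16]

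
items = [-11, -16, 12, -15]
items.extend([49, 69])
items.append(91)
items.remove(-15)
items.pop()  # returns 91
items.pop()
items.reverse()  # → [49, 12, -16, -11]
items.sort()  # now [-16, -11, 12, 49]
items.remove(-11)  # [-16, 12, 49]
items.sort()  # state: [-16, 12, 49]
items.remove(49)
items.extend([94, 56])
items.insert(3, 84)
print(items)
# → [-16, 12, 94, 84, 56]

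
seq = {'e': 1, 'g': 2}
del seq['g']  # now {'e': 1}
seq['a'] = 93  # {'e': 1, 'a': 93}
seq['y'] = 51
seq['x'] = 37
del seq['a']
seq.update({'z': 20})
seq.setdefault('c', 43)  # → 43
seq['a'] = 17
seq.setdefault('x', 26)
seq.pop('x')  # 37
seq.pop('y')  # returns 51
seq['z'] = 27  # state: {'e': 1, 'z': 27, 'c': 43, 'a': 17}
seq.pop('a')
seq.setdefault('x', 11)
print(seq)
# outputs {'e': 1, 'z': 27, 'c': 43, 'x': 11}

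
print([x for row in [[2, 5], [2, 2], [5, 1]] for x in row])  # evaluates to [2, 5, 2, 2, 5, 1]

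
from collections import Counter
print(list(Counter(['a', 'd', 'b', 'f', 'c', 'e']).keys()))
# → ['a', 'd', 'b', 'f', 'c', 'e']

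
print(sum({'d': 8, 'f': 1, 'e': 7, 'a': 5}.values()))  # 21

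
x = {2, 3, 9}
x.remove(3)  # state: {2, 9}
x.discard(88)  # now {2, 9}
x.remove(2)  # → {9}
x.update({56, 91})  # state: {9, 56, 91}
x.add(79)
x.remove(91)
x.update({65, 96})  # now {9, 56, 65, 79, 96}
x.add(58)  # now {9, 56, 58, 65, 79, 96}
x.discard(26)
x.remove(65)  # {9, 56, 58, 79, 96}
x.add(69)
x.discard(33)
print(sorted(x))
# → [9, 56, 58, 69, 79, 96]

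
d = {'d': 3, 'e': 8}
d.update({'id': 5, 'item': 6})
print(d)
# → {'d': 3, 'e': 8, 'id': 5, 'item': 6}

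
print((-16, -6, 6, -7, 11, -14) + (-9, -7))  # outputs (-16, -6, 6, -7, 11, -14, -9, -7)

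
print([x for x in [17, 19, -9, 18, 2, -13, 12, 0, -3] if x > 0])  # [17, 19, 18, 2, 12]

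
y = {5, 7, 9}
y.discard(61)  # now {5, 7, 9}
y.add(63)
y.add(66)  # {5, 7, 9, 63, 66}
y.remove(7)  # {5, 9, 63, 66}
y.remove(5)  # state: {9, 63, 66}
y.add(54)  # {9, 54, 63, 66}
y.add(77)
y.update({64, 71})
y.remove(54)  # {9, 63, 64, 66, 71, 77}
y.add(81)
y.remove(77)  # {9, 63, 64, 66, 71, 81}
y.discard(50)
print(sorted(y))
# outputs [9, 63, 64, 66, 71, 81]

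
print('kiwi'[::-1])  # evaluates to iwik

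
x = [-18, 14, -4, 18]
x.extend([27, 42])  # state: [-18, 14, -4, 18, 27, 42]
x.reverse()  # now [42, 27, 18, -4, 14, -18]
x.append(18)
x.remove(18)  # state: [42, 27, -4, 14, -18, 18]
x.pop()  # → 18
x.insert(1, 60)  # [42, 60, 27, -4, 14, -18]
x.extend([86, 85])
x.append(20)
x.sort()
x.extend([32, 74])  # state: [-18, -4, 14, 20, 27, 42, 60, 85, 86, 32, 74]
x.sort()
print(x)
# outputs [-18, -4, 14, 20, 27, 32, 42, 60, 74, 85, 86]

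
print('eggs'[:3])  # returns egg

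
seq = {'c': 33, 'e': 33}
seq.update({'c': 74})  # {'c': 74, 'e': 33}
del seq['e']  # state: {'c': 74}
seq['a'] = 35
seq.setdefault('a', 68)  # 35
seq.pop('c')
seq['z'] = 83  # {'a': 35, 'z': 83}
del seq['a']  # {'z': 83}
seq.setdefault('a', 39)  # 39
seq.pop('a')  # 39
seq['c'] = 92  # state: {'z': 83, 'c': 92}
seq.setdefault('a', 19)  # 19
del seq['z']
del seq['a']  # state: {'c': 92}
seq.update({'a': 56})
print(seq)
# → {'c': 92, 'a': 56}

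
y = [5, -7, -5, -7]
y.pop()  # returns -7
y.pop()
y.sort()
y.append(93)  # [-7, 5, 93]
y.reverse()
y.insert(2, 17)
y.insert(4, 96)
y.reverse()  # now [96, -7, 17, 5, 93]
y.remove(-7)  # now [96, 17, 5, 93]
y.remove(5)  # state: [96, 17, 93]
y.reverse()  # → [93, 17, 96]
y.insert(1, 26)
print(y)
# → [93, 26, 17, 96]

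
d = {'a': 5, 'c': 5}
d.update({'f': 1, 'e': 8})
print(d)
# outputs {'a': 5, 'c': 5, 'f': 1, 'e': 8}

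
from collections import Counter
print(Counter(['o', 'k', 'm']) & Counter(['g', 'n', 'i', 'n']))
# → Counter()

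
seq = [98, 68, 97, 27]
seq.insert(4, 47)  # [98, 68, 97, 27, 47]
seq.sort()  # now [27, 47, 68, 97, 98]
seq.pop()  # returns 98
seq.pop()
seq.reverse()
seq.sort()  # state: [27, 47, 68]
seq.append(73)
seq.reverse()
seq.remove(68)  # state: [73, 47, 27]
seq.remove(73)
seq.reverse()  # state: [27, 47]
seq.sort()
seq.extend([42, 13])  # [27, 47, 42, 13]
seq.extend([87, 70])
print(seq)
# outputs [27, 47, 42, 13, 87, 70]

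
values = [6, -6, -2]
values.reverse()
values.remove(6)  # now [-2, -6]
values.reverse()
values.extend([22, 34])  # [-6, -2, 22, 34]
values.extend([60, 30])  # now [-6, -2, 22, 34, 60, 30]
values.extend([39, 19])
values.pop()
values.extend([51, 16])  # [-6, -2, 22, 34, 60, 30, 39, 51, 16]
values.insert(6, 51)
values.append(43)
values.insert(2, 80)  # [-6, -2, 80, 22, 34, 60, 30, 51, 39, 51, 16, 43]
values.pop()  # 43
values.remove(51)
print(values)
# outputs [-6, -2, 80, 22, 34, 60, 30, 39, 51, 16]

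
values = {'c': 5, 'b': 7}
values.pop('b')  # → 7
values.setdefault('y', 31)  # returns 31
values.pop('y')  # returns 31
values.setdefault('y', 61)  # 61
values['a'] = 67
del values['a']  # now {'c': 5, 'y': 61}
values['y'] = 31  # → {'c': 5, 'y': 31}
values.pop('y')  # 31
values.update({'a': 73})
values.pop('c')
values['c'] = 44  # {'a': 73, 'c': 44}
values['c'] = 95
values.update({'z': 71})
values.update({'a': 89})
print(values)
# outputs {'a': 89, 'c': 95, 'z': 71}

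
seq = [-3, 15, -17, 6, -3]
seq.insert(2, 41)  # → [-3, 15, 41, -17, 6, -3]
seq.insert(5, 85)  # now [-3, 15, 41, -17, 6, 85, -3]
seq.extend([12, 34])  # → [-3, 15, 41, -17, 6, 85, -3, 12, 34]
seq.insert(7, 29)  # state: [-3, 15, 41, -17, 6, 85, -3, 29, 12, 34]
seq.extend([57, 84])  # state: [-3, 15, 41, -17, 6, 85, -3, 29, 12, 34, 57, 84]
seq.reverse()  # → [84, 57, 34, 12, 29, -3, 85, 6, -17, 41, 15, -3]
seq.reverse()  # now [-3, 15, 41, -17, 6, 85, -3, 29, 12, 34, 57, 84]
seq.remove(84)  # [-3, 15, 41, -17, 6, 85, -3, 29, 12, 34, 57]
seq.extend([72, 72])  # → [-3, 15, 41, -17, 6, 85, -3, 29, 12, 34, 57, 72, 72]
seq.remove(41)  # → [-3, 15, -17, 6, 85, -3, 29, 12, 34, 57, 72, 72]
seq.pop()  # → 72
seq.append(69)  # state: [-3, 15, -17, 6, 85, -3, 29, 12, 34, 57, 72, 69]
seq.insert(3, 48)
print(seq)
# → [-3, 15, -17, 48, 6, 85, -3, 29, 12, 34, 57, 72, 69]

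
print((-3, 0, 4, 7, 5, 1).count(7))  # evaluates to 1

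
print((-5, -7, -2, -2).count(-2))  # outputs 2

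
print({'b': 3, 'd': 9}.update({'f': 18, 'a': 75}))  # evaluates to None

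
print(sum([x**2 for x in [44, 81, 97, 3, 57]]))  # 21164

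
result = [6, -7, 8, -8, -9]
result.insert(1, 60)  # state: [6, 60, -7, 8, -8, -9]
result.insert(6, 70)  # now [6, 60, -7, 8, -8, -9, 70]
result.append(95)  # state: [6, 60, -7, 8, -8, -9, 70, 95]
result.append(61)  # [6, 60, -7, 8, -8, -9, 70, 95, 61]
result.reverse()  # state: [61, 95, 70, -9, -8, 8, -7, 60, 6]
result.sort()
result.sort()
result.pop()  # 95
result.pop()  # 70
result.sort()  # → [-9, -8, -7, 6, 8, 60, 61]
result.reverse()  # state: [61, 60, 8, 6, -7, -8, -9]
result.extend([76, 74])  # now [61, 60, 8, 6, -7, -8, -9, 76, 74]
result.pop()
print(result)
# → [61, 60, 8, 6, -7, -8, -9, 76]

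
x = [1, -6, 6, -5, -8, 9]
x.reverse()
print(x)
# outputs [9, -8, -5, 6, -6, 1]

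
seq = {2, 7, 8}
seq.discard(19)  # {2, 7, 8}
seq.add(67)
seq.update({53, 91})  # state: {2, 7, 8, 53, 67, 91}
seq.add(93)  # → {2, 7, 8, 53, 67, 91, 93}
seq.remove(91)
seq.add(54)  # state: {2, 7, 8, 53, 54, 67, 93}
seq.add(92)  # {2, 7, 8, 53, 54, 67, 92, 93}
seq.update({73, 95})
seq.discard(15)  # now {2, 7, 8, 53, 54, 67, 73, 92, 93, 95}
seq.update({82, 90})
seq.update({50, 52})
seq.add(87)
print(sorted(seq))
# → [2, 7, 8, 50, 52, 53, 54, 67, 73, 82, 87, 90, 92, 93, 95]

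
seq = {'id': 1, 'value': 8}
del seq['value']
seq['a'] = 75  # {'id': 1, 'a': 75}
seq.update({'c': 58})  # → {'id': 1, 'a': 75, 'c': 58}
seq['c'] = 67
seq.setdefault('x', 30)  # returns 30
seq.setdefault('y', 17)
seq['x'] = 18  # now {'id': 1, 'a': 75, 'c': 67, 'x': 18, 'y': 17}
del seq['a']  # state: {'id': 1, 'c': 67, 'x': 18, 'y': 17}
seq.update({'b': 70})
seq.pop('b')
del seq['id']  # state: {'c': 67, 'x': 18, 'y': 17}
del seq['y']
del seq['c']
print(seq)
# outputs {'x': 18}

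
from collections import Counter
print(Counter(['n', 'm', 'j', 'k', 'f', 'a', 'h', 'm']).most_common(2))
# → [('m', 2), ('n', 1)]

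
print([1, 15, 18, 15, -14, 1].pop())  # 1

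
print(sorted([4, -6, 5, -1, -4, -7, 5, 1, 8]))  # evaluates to [-7, -6, -4, -1, 1, 4, 5, 5, 8]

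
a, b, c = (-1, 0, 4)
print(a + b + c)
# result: 3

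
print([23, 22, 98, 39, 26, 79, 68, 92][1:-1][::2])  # [22, 39, 79]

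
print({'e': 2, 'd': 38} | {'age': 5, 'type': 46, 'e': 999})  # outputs {'e': 999, 'd': 38, 'age': 5, 'type': 46}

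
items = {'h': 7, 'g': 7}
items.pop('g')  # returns 7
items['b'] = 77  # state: {'h': 7, 'b': 77}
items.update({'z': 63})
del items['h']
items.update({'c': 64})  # {'b': 77, 'z': 63, 'c': 64}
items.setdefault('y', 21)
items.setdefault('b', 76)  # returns 77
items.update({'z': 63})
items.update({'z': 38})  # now {'b': 77, 'z': 38, 'c': 64, 'y': 21}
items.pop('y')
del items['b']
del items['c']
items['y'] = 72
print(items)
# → {'z': 38, 'y': 72}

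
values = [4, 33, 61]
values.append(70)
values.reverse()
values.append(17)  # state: [70, 61, 33, 4, 17]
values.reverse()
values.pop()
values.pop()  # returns 61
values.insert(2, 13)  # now [17, 4, 13, 33]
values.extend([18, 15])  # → [17, 4, 13, 33, 18, 15]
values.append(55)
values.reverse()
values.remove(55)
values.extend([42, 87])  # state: [15, 18, 33, 13, 4, 17, 42, 87]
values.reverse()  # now [87, 42, 17, 4, 13, 33, 18, 15]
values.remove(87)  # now [42, 17, 4, 13, 33, 18, 15]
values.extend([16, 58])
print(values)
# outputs [42, 17, 4, 13, 33, 18, 15, 16, 58]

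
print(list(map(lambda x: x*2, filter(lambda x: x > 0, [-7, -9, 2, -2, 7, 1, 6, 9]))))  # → [4, 14, 2, 12, 18]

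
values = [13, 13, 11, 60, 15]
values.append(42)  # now [13, 13, 11, 60, 15, 42]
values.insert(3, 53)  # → [13, 13, 11, 53, 60, 15, 42]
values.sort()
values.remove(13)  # [11, 13, 15, 42, 53, 60]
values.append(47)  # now [11, 13, 15, 42, 53, 60, 47]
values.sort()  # [11, 13, 15, 42, 47, 53, 60]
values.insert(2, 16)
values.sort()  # [11, 13, 15, 16, 42, 47, 53, 60]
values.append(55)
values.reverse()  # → [55, 60, 53, 47, 42, 16, 15, 13, 11]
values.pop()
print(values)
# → [55, 60, 53, 47, 42, 16, 15, 13]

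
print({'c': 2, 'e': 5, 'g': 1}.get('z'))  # None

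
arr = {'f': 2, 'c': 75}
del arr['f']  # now {'c': 75}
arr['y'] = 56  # {'c': 75, 'y': 56}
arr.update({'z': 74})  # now {'c': 75, 'y': 56, 'z': 74}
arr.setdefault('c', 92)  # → 75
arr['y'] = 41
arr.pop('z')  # 74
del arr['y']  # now {'c': 75}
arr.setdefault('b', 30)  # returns 30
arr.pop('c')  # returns 75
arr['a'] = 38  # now {'b': 30, 'a': 38}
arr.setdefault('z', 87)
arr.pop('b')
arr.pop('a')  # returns 38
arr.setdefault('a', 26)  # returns 26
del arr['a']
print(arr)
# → {'z': 87}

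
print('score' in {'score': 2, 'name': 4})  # True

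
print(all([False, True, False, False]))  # False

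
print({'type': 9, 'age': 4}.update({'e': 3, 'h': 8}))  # None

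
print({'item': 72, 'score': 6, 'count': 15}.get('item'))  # 72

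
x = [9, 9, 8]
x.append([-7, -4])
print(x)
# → [9, 9, 8, [-7, -4]]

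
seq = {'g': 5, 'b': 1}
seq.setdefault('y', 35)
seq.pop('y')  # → 35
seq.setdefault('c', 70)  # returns 70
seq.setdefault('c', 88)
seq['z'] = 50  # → {'g': 5, 'b': 1, 'c': 70, 'z': 50}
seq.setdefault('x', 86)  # 86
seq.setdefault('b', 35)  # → 1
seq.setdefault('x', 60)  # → 86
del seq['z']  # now {'g': 5, 'b': 1, 'c': 70, 'x': 86}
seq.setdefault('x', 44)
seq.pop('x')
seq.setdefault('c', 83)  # 70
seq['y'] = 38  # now {'g': 5, 'b': 1, 'c': 70, 'y': 38}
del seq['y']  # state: {'g': 5, 'b': 1, 'c': 70}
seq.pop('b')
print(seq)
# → {'g': 5, 'c': 70}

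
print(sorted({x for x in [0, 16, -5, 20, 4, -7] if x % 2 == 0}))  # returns [0, 4, 16, 20]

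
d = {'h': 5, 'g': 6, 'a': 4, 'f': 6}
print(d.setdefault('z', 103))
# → 103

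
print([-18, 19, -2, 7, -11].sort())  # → None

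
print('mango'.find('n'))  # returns 2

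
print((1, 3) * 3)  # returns (1, 3, 1, 3, 1, 3)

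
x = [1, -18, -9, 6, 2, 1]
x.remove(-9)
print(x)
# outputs [1, -18, 6, 2, 1]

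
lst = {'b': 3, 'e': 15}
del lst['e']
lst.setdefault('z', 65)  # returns 65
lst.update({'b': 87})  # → {'b': 87, 'z': 65}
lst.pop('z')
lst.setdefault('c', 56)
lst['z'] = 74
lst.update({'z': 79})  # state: {'b': 87, 'c': 56, 'z': 79}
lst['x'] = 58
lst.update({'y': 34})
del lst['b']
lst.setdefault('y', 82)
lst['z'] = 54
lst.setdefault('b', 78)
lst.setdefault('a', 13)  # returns 13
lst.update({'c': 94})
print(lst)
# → {'c': 94, 'z': 54, 'x': 58, 'y': 34, 'b': 78, 'a': 13}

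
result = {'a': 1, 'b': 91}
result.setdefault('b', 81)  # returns 91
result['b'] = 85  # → {'a': 1, 'b': 85}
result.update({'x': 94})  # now {'a': 1, 'b': 85, 'x': 94}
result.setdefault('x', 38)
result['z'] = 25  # {'a': 1, 'b': 85, 'x': 94, 'z': 25}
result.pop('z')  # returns 25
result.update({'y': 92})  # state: {'a': 1, 'b': 85, 'x': 94, 'y': 92}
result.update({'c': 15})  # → {'a': 1, 'b': 85, 'x': 94, 'y': 92, 'c': 15}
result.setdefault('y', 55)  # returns 92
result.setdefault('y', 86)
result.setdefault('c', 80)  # 15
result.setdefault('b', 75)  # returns 85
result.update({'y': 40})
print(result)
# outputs {'a': 1, 'b': 85, 'x': 94, 'y': 40, 'c': 15}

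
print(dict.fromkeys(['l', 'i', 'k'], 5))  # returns {'l': 5, 'i': 5, 'k': 5}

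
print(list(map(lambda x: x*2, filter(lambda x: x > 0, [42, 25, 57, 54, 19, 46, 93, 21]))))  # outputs [84, 50, 114, 108, 38, 92, 186, 42]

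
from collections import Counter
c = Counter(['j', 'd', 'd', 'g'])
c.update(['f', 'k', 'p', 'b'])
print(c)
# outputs Counter({'d': 2, 'j': 1, 'g': 1, 'f': 1, 'k': 1, 'p': 1, 'b': 1})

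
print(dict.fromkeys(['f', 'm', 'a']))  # {'f': None, 'm': None, 'a': None}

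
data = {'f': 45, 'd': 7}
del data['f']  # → {'d': 7}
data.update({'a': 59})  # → {'d': 7, 'a': 59}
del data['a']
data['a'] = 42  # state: {'d': 7, 'a': 42}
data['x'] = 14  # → {'d': 7, 'a': 42, 'x': 14}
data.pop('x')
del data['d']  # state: {'a': 42}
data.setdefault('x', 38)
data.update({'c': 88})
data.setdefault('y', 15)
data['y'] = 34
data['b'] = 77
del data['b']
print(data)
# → {'a': 42, 'x': 38, 'c': 88, 'y': 34}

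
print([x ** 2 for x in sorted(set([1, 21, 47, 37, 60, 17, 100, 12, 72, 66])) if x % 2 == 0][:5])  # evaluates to [144, 3600, 4356, 5184, 10000]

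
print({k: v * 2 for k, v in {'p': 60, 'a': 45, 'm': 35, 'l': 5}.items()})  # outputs {'p': 120, 'a': 90, 'm': 70, 'l': 10}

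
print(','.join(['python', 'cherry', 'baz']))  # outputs python,cherry,baz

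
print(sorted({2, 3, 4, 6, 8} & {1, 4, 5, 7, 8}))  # [4, 8]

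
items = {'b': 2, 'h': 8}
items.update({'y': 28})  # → {'b': 2, 'h': 8, 'y': 28}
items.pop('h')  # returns 8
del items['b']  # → {'y': 28}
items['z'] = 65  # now {'y': 28, 'z': 65}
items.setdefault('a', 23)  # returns 23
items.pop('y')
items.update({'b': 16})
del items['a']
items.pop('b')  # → 16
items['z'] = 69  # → {'z': 69}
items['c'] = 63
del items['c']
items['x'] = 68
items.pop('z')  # 69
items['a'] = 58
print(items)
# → {'x': 68, 'a': 58}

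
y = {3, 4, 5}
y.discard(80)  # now {3, 4, 5}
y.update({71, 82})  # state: {3, 4, 5, 71, 82}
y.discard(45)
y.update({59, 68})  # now {3, 4, 5, 59, 68, 71, 82}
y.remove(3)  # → {4, 5, 59, 68, 71, 82}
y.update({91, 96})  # {4, 5, 59, 68, 71, 82, 91, 96}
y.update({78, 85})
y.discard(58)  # {4, 5, 59, 68, 71, 78, 82, 85, 91, 96}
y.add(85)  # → {4, 5, 59, 68, 71, 78, 82, 85, 91, 96}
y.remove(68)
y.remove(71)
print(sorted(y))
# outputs [4, 5, 59, 78, 82, 85, 91, 96]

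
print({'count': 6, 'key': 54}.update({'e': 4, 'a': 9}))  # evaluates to None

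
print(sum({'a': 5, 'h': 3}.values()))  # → 8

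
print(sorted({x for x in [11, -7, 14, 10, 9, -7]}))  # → [-7, 9, 10, 11, 14]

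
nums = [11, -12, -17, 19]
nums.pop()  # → 19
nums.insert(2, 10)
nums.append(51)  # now [11, -12, 10, -17, 51]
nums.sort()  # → [-17, -12, 10, 11, 51]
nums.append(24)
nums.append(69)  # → [-17, -12, 10, 11, 51, 24, 69]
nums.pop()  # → 69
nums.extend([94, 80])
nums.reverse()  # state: [80, 94, 24, 51, 11, 10, -12, -17]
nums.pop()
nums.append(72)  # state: [80, 94, 24, 51, 11, 10, -12, 72]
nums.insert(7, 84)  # [80, 94, 24, 51, 11, 10, -12, 84, 72]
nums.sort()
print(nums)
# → [-12, 10, 11, 24, 51, 72, 80, 84, 94]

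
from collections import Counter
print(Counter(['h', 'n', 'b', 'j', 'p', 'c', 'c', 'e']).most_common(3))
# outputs [('c', 2), ('h', 1), ('n', 1)]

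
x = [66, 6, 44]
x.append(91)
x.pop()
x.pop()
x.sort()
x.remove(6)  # [66]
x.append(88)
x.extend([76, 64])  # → [66, 88, 76, 64]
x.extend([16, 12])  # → [66, 88, 76, 64, 16, 12]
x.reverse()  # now [12, 16, 64, 76, 88, 66]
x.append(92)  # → [12, 16, 64, 76, 88, 66, 92]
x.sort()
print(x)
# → [12, 16, 64, 66, 76, 88, 92]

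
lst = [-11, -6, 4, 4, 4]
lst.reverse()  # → [4, 4, 4, -6, -11]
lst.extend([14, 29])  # [4, 4, 4, -6, -11, 14, 29]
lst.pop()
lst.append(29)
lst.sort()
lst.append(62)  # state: [-11, -6, 4, 4, 4, 14, 29, 62]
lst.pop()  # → 62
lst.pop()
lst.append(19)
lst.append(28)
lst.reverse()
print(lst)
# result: [28, 19, 14, 4, 4, 4, -6, -11]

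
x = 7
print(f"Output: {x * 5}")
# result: Output: 35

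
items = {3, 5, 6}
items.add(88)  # {3, 5, 6, 88}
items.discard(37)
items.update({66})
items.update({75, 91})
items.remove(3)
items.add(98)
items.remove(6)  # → {5, 66, 75, 88, 91, 98}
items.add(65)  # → {5, 65, 66, 75, 88, 91, 98}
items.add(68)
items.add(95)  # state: {5, 65, 66, 68, 75, 88, 91, 95, 98}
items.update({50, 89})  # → {5, 50, 65, 66, 68, 75, 88, 89, 91, 95, 98}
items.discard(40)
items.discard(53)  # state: {5, 50, 65, 66, 68, 75, 88, 89, 91, 95, 98}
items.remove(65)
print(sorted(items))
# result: [5, 50, 66, 68, 75, 88, 89, 91, 95, 98]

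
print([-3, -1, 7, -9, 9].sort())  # None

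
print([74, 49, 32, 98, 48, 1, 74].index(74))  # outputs 0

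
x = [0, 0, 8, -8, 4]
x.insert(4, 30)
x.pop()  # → 4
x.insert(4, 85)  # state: [0, 0, 8, -8, 85, 30]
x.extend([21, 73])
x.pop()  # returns 73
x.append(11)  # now [0, 0, 8, -8, 85, 30, 21, 11]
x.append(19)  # [0, 0, 8, -8, 85, 30, 21, 11, 19]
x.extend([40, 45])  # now [0, 0, 8, -8, 85, 30, 21, 11, 19, 40, 45]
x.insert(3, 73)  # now [0, 0, 8, 73, -8, 85, 30, 21, 11, 19, 40, 45]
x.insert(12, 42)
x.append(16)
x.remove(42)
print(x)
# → [0, 0, 8, 73, -8, 85, 30, 21, 11, 19, 40, 45, 16]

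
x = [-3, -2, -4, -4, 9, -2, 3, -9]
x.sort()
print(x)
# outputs [-9, -4, -4, -3, -2, -2, 3, 9]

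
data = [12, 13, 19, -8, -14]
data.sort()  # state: [-14, -8, 12, 13, 19]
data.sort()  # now [-14, -8, 12, 13, 19]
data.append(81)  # [-14, -8, 12, 13, 19, 81]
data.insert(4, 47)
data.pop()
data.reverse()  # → [19, 47, 13, 12, -8, -14]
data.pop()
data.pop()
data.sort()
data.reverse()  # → [47, 19, 13, 12]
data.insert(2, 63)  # [47, 19, 63, 13, 12]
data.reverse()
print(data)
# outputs [12, 13, 63, 19, 47]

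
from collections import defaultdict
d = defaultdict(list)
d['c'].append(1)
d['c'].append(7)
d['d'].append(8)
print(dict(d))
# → {'c': [1, 7], 'd': [8]}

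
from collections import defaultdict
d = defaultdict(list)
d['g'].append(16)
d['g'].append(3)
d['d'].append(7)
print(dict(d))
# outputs {'g': [16, 3], 'd': [7]}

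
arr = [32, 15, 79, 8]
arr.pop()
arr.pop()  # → 79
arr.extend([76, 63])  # [32, 15, 76, 63]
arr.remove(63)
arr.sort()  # [15, 32, 76]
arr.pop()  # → 76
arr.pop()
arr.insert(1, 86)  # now [15, 86]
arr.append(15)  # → [15, 86, 15]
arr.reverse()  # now [15, 86, 15]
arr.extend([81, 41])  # [15, 86, 15, 81, 41]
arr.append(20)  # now [15, 86, 15, 81, 41, 20]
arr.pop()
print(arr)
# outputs [15, 86, 15, 81, 41]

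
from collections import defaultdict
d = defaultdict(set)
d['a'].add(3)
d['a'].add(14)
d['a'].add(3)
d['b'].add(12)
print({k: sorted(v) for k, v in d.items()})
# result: {'a': [3, 14], 'b': [12]}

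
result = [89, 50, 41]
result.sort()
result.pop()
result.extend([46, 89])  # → [41, 50, 46, 89]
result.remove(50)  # [41, 46, 89]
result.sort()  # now [41, 46, 89]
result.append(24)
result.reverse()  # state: [24, 89, 46, 41]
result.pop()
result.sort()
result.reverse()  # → [89, 46, 24]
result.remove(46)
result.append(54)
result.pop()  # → 54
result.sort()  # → [24, 89]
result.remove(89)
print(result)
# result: [24]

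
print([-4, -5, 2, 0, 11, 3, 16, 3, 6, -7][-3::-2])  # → [3, 3, 0, -5]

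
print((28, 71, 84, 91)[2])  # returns 84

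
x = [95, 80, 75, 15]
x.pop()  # 15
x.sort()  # [75, 80, 95]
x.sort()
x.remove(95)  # [75, 80]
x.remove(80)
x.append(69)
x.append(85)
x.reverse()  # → [85, 69, 75]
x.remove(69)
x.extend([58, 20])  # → [85, 75, 58, 20]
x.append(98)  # [85, 75, 58, 20, 98]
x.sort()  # [20, 58, 75, 85, 98]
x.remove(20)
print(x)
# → [58, 75, 85, 98]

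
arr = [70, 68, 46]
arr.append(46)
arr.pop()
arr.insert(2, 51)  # [70, 68, 51, 46]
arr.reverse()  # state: [46, 51, 68, 70]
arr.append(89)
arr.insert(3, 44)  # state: [46, 51, 68, 44, 70, 89]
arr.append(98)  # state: [46, 51, 68, 44, 70, 89, 98]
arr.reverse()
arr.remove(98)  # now [89, 70, 44, 68, 51, 46]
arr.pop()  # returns 46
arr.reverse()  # [51, 68, 44, 70, 89]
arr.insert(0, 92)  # [92, 51, 68, 44, 70, 89]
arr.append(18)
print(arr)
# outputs [92, 51, 68, 44, 70, 89, 18]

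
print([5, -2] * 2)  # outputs [5, -2, 5, -2]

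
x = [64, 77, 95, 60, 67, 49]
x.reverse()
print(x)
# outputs [49, 67, 60, 95, 77, 64]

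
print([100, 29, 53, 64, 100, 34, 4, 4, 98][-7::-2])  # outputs [53, 100]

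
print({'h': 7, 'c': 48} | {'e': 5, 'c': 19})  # {'h': 7, 'c': 19, 'e': 5}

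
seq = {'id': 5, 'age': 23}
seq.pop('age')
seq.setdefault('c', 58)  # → 58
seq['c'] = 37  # {'id': 5, 'c': 37}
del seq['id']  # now {'c': 37}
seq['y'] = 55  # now {'c': 37, 'y': 55}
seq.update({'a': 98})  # {'c': 37, 'y': 55, 'a': 98}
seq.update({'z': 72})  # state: {'c': 37, 'y': 55, 'a': 98, 'z': 72}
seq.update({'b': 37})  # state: {'c': 37, 'y': 55, 'a': 98, 'z': 72, 'b': 37}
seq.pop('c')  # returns 37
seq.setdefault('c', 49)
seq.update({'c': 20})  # {'y': 55, 'a': 98, 'z': 72, 'b': 37, 'c': 20}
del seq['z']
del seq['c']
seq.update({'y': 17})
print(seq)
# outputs {'y': 17, 'a': 98, 'b': 37}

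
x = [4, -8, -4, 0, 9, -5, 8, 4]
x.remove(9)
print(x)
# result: [4, -8, -4, 0, -5, 8, 4]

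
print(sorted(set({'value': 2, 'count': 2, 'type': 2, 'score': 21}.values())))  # [2, 21]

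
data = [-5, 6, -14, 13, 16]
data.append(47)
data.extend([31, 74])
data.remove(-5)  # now [6, -14, 13, 16, 47, 31, 74]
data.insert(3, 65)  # [6, -14, 13, 65, 16, 47, 31, 74]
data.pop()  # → 74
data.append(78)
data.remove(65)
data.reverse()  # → [78, 31, 47, 16, 13, -14, 6]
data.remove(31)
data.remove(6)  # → [78, 47, 16, 13, -14]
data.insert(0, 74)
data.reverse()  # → [-14, 13, 16, 47, 78, 74]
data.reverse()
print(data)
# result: [74, 78, 47, 16, 13, -14]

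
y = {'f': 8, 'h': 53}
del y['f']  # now {'h': 53}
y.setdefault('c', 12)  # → 12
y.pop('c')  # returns 12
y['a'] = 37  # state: {'h': 53, 'a': 37}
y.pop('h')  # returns 53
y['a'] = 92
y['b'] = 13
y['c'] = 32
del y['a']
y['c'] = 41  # {'b': 13, 'c': 41}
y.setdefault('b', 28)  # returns 13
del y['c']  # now {'b': 13}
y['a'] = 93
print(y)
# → {'b': 13, 'a': 93}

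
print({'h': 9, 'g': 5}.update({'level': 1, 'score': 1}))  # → None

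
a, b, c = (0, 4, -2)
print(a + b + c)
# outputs 2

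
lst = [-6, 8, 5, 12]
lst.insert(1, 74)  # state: [-6, 74, 8, 5, 12]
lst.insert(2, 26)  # [-6, 74, 26, 8, 5, 12]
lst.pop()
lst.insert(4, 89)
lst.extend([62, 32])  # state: [-6, 74, 26, 8, 89, 5, 62, 32]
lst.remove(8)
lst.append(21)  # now [-6, 74, 26, 89, 5, 62, 32, 21]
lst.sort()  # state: [-6, 5, 21, 26, 32, 62, 74, 89]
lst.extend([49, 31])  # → [-6, 5, 21, 26, 32, 62, 74, 89, 49, 31]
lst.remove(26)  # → [-6, 5, 21, 32, 62, 74, 89, 49, 31]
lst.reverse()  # [31, 49, 89, 74, 62, 32, 21, 5, -6]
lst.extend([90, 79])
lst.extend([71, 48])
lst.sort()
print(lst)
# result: [-6, 5, 21, 31, 32, 48, 49, 62, 71, 74, 79, 89, 90]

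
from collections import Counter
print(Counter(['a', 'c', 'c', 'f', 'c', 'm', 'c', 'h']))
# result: Counter({'c': 4, 'a': 1, 'f': 1, 'm': 1, 'h': 1})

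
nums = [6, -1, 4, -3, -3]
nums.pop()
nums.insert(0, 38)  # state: [38, 6, -1, 4, -3]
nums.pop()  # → -3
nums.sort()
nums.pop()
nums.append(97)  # [-1, 4, 6, 97]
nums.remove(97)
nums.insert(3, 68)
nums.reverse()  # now [68, 6, 4, -1]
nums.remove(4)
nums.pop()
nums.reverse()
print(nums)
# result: [6, 68]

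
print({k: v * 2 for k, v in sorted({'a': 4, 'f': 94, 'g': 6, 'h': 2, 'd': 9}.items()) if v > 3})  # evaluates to {'a': 8, 'd': 18, 'f': 188, 'g': 12}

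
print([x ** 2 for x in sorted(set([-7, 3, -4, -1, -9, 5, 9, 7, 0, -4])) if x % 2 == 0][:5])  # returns [16, 0]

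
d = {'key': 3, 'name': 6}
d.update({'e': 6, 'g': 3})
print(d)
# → {'key': 3, 'name': 6, 'e': 6, 'g': 3}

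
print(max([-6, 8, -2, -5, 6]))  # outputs 8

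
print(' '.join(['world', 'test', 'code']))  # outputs world test code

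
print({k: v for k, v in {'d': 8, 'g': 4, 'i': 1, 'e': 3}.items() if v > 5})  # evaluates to {'d': 8}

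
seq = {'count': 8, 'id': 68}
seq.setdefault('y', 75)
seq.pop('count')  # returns 8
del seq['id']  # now {'y': 75}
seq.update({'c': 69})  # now {'y': 75, 'c': 69}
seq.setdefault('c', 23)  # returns 69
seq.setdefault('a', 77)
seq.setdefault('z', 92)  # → 92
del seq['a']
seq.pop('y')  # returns 75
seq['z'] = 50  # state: {'c': 69, 'z': 50}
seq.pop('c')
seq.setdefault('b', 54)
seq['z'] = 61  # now {'z': 61, 'b': 54}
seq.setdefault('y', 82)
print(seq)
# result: {'z': 61, 'b': 54, 'y': 82}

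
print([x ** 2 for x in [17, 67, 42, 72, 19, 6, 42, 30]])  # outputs [289, 4489, 1764, 5184, 361, 36, 1764, 900]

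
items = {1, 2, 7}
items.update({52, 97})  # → {1, 2, 7, 52, 97}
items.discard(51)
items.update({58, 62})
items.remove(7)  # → {1, 2, 52, 58, 62, 97}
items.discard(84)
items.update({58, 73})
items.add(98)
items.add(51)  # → {1, 2, 51, 52, 58, 62, 73, 97, 98}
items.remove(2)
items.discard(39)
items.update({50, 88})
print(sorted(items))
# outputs [1, 50, 51, 52, 58, 62, 73, 88, 97, 98]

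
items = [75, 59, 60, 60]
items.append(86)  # [75, 59, 60, 60, 86]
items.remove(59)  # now [75, 60, 60, 86]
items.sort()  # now [60, 60, 75, 86]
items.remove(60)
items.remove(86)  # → [60, 75]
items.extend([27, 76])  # [60, 75, 27, 76]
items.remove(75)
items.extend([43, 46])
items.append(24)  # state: [60, 27, 76, 43, 46, 24]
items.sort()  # [24, 27, 43, 46, 60, 76]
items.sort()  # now [24, 27, 43, 46, 60, 76]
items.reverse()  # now [76, 60, 46, 43, 27, 24]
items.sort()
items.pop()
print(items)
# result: [24, 27, 43, 46, 60]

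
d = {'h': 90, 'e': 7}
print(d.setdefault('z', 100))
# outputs 100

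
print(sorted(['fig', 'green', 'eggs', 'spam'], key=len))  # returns ['fig', 'eggs', 'spam', 'green']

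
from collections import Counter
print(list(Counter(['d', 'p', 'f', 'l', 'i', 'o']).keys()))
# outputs ['d', 'p', 'f', 'l', 'i', 'o']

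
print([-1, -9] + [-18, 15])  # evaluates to [-1, -9, -18, 15]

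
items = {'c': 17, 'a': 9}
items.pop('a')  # 9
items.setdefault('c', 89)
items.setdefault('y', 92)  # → 92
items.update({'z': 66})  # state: {'c': 17, 'y': 92, 'z': 66}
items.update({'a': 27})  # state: {'c': 17, 'y': 92, 'z': 66, 'a': 27}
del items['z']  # {'c': 17, 'y': 92, 'a': 27}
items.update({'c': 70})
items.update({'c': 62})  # {'c': 62, 'y': 92, 'a': 27}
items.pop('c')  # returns 62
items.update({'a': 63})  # {'y': 92, 'a': 63}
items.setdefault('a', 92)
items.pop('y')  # 92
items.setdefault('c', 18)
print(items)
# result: {'a': 63, 'c': 18}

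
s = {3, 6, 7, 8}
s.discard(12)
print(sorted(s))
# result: [3, 6, 7, 8]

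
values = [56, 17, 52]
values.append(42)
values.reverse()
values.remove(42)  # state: [52, 17, 56]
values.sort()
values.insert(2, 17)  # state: [17, 52, 17, 56]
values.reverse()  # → [56, 17, 52, 17]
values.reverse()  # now [17, 52, 17, 56]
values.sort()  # [17, 17, 52, 56]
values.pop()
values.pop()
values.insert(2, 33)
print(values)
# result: [17, 17, 33]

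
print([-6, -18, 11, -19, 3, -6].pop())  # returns -6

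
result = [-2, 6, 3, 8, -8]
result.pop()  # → -8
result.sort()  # [-2, 3, 6, 8]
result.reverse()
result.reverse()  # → [-2, 3, 6, 8]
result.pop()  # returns 8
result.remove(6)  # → [-2, 3]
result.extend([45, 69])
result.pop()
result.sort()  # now [-2, 3, 45]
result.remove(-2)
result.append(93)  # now [3, 45, 93]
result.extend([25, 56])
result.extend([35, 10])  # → [3, 45, 93, 25, 56, 35, 10]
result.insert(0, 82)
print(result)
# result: [82, 3, 45, 93, 25, 56, 35, 10]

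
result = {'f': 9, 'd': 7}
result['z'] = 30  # {'f': 9, 'd': 7, 'z': 30}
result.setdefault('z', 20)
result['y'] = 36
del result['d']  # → {'f': 9, 'z': 30, 'y': 36}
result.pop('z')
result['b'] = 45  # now {'f': 9, 'y': 36, 'b': 45}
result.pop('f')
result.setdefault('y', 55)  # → 36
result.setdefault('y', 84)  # 36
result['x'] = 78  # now {'y': 36, 'b': 45, 'x': 78}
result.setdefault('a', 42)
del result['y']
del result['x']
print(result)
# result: {'b': 45, 'a': 42}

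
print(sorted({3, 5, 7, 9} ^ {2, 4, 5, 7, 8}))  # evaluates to [2, 3, 4, 8, 9]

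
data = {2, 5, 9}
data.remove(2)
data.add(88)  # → {5, 9, 88}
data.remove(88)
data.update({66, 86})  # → {5, 9, 66, 86}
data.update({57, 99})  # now {5, 9, 57, 66, 86, 99}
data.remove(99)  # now {5, 9, 57, 66, 86}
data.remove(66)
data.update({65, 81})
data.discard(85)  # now {5, 9, 57, 65, 81, 86}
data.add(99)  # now {5, 9, 57, 65, 81, 86, 99}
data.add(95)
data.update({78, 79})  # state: {5, 9, 57, 65, 78, 79, 81, 86, 95, 99}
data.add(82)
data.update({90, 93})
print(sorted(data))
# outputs [5, 9, 57, 65, 78, 79, 81, 82, 86, 90, 93, 95, 99]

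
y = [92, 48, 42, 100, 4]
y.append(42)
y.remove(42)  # [92, 48, 100, 4, 42]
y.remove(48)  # [92, 100, 4, 42]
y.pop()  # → 42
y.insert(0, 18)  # [18, 92, 100, 4]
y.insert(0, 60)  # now [60, 18, 92, 100, 4]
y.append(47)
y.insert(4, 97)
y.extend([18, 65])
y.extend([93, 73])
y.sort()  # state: [4, 18, 18, 47, 60, 65, 73, 92, 93, 97, 100]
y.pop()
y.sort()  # [4, 18, 18, 47, 60, 65, 73, 92, 93, 97]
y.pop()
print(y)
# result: [4, 18, 18, 47, 60, 65, 73, 92, 93]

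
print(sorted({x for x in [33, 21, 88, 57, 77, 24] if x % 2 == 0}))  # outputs [24, 88]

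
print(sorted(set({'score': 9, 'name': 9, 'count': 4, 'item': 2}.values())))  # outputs [2, 4, 9]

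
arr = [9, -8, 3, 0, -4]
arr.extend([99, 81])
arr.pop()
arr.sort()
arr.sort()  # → [-8, -4, 0, 3, 9, 99]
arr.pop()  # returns 99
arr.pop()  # 9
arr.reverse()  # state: [3, 0, -4, -8]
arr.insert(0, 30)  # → [30, 3, 0, -4, -8]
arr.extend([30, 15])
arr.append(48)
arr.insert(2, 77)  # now [30, 3, 77, 0, -4, -8, 30, 15, 48]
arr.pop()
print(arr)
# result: [30, 3, 77, 0, -4, -8, 30, 15]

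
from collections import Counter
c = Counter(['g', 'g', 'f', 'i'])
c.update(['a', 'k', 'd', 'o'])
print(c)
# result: Counter({'g': 2, 'f': 1, 'i': 1, 'a': 1, 'k': 1, 'd': 1, 'o': 1})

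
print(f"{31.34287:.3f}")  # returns 31.343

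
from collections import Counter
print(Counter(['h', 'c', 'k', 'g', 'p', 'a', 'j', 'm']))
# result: Counter({'h': 1, 'c': 1, 'k': 1, 'g': 1, 'p': 1, 'a': 1, 'j': 1, 'm': 1})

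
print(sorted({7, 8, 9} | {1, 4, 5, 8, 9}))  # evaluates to [1, 4, 5, 7, 8, 9]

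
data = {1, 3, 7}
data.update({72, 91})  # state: {1, 3, 7, 72, 91}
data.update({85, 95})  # {1, 3, 7, 72, 85, 91, 95}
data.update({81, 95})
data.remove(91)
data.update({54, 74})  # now {1, 3, 7, 54, 72, 74, 81, 85, 95}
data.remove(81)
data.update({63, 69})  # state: {1, 3, 7, 54, 63, 69, 72, 74, 85, 95}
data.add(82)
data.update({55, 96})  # {1, 3, 7, 54, 55, 63, 69, 72, 74, 82, 85, 95, 96}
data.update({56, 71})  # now {1, 3, 7, 54, 55, 56, 63, 69, 71, 72, 74, 82, 85, 95, 96}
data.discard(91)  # {1, 3, 7, 54, 55, 56, 63, 69, 71, 72, 74, 82, 85, 95, 96}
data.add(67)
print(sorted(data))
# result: [1, 3, 7, 54, 55, 56, 63, 67, 69, 71, 72, 74, 82, 85, 95, 96]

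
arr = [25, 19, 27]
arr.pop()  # 27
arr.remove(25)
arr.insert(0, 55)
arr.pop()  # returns 19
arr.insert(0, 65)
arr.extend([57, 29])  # [65, 55, 57, 29]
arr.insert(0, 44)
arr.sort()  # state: [29, 44, 55, 57, 65]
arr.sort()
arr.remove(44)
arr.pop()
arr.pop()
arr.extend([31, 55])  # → [29, 55, 31, 55]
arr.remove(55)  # [29, 31, 55]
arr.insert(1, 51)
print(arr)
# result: [29, 51, 31, 55]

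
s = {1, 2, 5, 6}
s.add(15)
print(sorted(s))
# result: [1, 2, 5, 6, 15]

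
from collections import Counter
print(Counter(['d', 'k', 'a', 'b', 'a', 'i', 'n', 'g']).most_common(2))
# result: [('a', 2), ('d', 1)]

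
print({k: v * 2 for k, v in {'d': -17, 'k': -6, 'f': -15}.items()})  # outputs {'d': -34, 'k': -12, 'f': -30}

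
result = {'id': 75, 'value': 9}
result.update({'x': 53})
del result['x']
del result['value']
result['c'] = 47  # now {'id': 75, 'c': 47}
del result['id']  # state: {'c': 47}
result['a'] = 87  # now {'c': 47, 'a': 87}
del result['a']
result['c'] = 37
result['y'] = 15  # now {'c': 37, 'y': 15}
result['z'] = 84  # {'c': 37, 'y': 15, 'z': 84}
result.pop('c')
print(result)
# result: {'y': 15, 'z': 84}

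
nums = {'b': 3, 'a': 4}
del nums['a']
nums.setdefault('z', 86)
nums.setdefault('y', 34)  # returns 34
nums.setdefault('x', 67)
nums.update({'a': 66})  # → {'b': 3, 'z': 86, 'y': 34, 'x': 67, 'a': 66}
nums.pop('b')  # 3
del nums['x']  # {'z': 86, 'y': 34, 'a': 66}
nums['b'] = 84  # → {'z': 86, 'y': 34, 'a': 66, 'b': 84}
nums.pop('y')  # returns 34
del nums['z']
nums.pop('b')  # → 84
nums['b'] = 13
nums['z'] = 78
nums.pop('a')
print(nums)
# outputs {'b': 13, 'z': 78}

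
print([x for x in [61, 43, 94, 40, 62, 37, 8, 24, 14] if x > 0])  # [61, 43, 94, 40, 62, 37, 8, 24, 14]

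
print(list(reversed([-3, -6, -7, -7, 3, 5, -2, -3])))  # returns [-3, -2, 5, 3, -7, -7, -6, -3]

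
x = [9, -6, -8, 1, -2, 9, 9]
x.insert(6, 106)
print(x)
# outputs [9, -6, -8, 1, -2, 9, 106, 9]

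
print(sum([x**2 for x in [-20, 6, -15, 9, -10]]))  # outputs 842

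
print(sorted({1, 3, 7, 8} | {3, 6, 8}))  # [1, 3, 6, 7, 8]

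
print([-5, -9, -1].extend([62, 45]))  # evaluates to None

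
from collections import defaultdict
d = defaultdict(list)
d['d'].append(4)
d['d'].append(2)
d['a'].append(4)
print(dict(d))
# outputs {'d': [4, 2], 'a': [4]}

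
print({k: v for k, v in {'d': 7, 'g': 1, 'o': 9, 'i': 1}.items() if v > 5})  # {'d': 7, 'o': 9}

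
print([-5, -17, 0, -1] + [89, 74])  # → [-5, -17, 0, -1, 89, 74]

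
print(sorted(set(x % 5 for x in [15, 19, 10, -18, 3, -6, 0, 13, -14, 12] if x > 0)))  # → [0, 2, 3, 4]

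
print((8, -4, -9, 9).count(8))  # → 1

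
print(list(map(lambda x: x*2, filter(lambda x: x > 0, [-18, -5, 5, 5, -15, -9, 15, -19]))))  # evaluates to [10, 10, 30]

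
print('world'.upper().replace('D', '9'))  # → WORL9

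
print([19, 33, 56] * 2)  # [19, 33, 56, 19, 33, 56]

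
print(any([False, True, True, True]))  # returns True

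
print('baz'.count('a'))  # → 1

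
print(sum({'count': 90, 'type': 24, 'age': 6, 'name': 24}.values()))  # 144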